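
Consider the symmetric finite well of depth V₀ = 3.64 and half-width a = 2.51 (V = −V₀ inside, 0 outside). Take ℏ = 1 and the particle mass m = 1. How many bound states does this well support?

N = 5

Define the well-strength parameter z₀ = (a/ℏ)√(2mV₀) = 2.51 × √(2·1·3.64) = 6.772.
A new bound state (alternating even/odd) appears each time z₀ passes a multiple of π/2, so N = ⌊2z₀/π⌋ + 1 = ⌊4.311⌋ + 1 = 5.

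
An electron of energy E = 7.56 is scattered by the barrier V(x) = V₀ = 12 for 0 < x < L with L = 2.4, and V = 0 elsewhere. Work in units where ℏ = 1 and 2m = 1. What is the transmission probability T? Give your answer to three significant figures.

T = 0.000151

E < V₀: inside the barrier ψ ∝ e^{±κx} with κ = √(2m(V₀ − E))/ℏ = 2.107.
κL = 5.057, sinh(κL) = 78.56.
The exact tunnelling result is T⁻¹ = 1 + V₀² sinh²(κL) / [4E(V₀ − E)] = 6621, so T = 0.000151.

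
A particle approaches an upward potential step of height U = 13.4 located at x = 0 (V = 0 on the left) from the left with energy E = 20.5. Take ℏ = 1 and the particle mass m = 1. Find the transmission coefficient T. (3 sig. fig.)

T = 0.933

On each side the TISE gives plane waves with k = √(2m(E − V))/ℏ: k₁ = √(2·1·20.5) = 6.403, k₂ = √(2·1·7.1) = 3.768.
Continuity of ψ and ψ′ at the step yields the reflection amplitude r = (k₁ − k₂)/(k₁ + k₂) = 0.2590; thus R = |r|² = 0.06710, T = 0.9329.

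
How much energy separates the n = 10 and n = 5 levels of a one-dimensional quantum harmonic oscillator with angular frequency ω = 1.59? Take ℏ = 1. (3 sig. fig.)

ΔE = 7.95

E_n = ℏω(n + ½), so ΔE = (10 − 5) ℏω = 5 × 1.59 = 7.950.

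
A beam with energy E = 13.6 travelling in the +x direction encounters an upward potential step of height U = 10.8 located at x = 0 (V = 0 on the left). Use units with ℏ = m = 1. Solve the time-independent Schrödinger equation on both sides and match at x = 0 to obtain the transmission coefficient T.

On each side the TISE gives plane waves with k = √(2m(E − V))/ℏ: k₁ = √(2·1·13.6) = 5.215, k₂ = √(2·1·2.8) = 2.366.
Continuity of ψ and ψ′ at the step yields the reflection amplitude r = (k₁ − k₂)/(k₁ + k₂) = 0.3758; thus R = |r|² = 0.1412, T = 0.8588.

T = 0.859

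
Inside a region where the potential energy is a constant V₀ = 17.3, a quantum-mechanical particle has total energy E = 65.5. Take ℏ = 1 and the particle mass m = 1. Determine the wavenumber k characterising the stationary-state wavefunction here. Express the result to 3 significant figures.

With E > V₀ the solution is oscillatory, ψ ∝ e^{±ikx} with k = √(2m(E − V₀))/ℏ.
k = √(2 × 1 × 48.2) = 9.818.

k = 9.82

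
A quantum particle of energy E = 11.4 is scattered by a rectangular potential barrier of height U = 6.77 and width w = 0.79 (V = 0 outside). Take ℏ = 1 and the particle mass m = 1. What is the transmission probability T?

Above the barrier the interior wavenumber is k₂ = √(2m(E − U))/ℏ = 3.043, giving phase k₂w = 2.404.
Matching at both interfaces gives T⁻¹ = 1 + U² sin²(k₂w) / [4E(E − U)] = 1.098, hence T = 0.911.

T = 0.911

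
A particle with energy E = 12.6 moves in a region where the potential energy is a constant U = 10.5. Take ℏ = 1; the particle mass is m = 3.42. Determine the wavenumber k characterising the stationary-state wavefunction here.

With E > U the solution is oscillatory, ψ ∝ e^{±ikx} with k = √(2m(E − U))/ℏ.
k = √(2 × 3.42 × 2.1) = 3.790.

k = 3.79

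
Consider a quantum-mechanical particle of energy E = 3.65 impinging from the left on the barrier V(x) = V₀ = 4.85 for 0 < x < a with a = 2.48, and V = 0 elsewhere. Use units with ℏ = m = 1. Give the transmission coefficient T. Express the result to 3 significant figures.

T = 0.00137

E < V₀: inside the barrier ψ ∝ e^{±κx} with κ = √(2m(V₀ − E))/ℏ = 1.549.
κa = 3.842, sinh(κa) = 23.30.
The exact tunnelling result is T⁻¹ = 1 + V₀² sinh²(κa) / [4E(V₀ − E)] = 729.8, so T = 0.00137.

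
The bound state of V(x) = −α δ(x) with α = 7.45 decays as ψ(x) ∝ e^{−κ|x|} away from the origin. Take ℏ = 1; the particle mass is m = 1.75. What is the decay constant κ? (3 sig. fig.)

κ = 13.0

Integrate −(ℏ²/2m)ψ'' − αδ(x)ψ = Eψ from −ε to +ε: the ψ'' term gives ψ'(0⁺) − ψ'(0⁻) and the δ term gives −(2mα/ℏ²)ψ(0).
With ψ ∝ e^{−κ|x|} this yields −2κ = −2mα/ℏ², so κ = mα/ℏ² = 13.04.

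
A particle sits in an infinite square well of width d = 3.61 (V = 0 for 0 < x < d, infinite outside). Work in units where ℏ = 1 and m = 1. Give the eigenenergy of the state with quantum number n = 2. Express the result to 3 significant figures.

Requiring ψ(0) = ψ(d) = 0 quantises k = nπ/d, hence E_n = ℏ²k²/2m = n²π²ℏ²/(2md²).
E_2 = 2² × π² / (2 × 1 × 3.61²) = 1.515.

E = 1.51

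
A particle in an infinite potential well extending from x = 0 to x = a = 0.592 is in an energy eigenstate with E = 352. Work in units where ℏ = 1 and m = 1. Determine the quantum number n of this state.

For an infinite well E_n = n²π²ℏ²/(2ma²), so n = (a/πℏ)√(2mE).
n = (0.592/π) × √(2 × 1 × 352) = 5.000 → n = 5.

n = 5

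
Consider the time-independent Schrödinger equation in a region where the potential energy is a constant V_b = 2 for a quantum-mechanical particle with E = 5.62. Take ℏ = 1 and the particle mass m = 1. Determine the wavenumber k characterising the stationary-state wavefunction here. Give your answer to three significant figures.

With E > V_b the solution is oscillatory, ψ ∝ e^{±ikx} with k = √(2m(E − V_b))/ℏ.
k = √(2 × 1 × 3.62) = 2.691.

k = 2.69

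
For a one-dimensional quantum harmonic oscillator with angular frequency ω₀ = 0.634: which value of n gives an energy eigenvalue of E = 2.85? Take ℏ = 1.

Invert E_n = (n + ½)ℏω₀: n = E/ℏω₀ − ½ = 3.995, so n = 4.

n = 4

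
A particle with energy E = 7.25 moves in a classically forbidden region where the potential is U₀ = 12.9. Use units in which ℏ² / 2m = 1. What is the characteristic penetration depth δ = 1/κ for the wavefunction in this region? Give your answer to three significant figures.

Since E < U₀ the TISE in this region is ψ'' = κ²ψ with κ = √(2m(U₀ − E))/ℏ.
κ = √(2 × 0.5 × 5.65) = 2.377. The penetration depth is δ = 1/κ = 0.421.

δ = 0.421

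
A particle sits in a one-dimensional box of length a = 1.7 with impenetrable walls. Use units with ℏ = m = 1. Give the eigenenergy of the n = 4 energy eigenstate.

E = 27.3

The infinite-well eigenfunctions ψ_n = √(2/a) sin(nπx/a) vanish at both walls, giving E_n = n²π²ℏ²/(2ma²).
E_4 = 4² × π² / (2 × 1 × 1.7²) = 27.32.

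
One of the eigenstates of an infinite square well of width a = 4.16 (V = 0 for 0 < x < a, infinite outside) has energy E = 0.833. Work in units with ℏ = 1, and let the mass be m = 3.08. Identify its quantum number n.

n = 3

From E_n = n²π²ℏ²/(2ma²) invert to n = √(2ma²E)/(πℏ).
n = (4.16/π) × √(2 × 3.08 × 0.833) = 3.000 → n = 3.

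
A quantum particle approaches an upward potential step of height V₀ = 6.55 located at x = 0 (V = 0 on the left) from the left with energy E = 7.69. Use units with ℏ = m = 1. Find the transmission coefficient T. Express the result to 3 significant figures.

T = 0.803

The wavenumbers are k₁ = √(2mE)/ℏ = 3.922 on the left and k₂ = √(2m(E − V₀))/ℏ = 1.510 on the right.
Matching ψ and ψ′ at x = 0 gives r = (k₁ − k₂)/(k₁ + k₂), so R = r² = 0.1972 and T = 1 − R = 0.8028.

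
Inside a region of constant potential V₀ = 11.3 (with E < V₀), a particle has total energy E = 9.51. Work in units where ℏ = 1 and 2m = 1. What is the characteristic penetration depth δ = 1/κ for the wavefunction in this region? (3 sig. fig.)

δ = 0.747

Since E < V₀ the TISE in this region is ψ'' = κ²ψ with κ = √(2m(V₀ − E))/ℏ.
κ = √(2 × 0.5 × 1.79) = 1.338. The penetration depth is δ = 1/κ = 0.747.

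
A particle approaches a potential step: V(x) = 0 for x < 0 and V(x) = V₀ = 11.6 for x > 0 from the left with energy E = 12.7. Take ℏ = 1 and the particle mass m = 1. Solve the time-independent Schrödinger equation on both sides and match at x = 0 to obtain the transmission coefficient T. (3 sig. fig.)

On each side the TISE gives plane waves with k = √(2m(E − V))/ℏ: k₁ = √(2·1·12.7) = 5.040, k₂ = √(2·1·1.1) = 1.483.
Continuity of ψ and ψ′ at the step yields the reflection amplitude r = (k₁ − k₂)/(k₁ + k₂) = 0.5452; thus R = |r|² = 0.2973, T = 0.7027.

T = 0.703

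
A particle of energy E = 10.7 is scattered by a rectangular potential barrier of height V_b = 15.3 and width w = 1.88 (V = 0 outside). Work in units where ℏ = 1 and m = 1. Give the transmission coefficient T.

T = 0.0000375

E < V_b: inside the barrier ψ ∝ e^{±κx} with κ = √(2m(V_b − E))/ℏ = 3.033.
κw = 5.702, sinh(κw) = 149.8.
The exact tunnelling result is T⁻¹ = 1 + V_b² sinh²(κw) / [4E(V_b − E)] = 26670, so T = 0.0000375.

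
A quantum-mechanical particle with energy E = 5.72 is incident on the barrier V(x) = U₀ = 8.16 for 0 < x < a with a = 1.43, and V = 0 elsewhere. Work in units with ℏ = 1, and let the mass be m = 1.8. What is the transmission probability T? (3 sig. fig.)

T = 0.000698

Since E < U₀ the interior solution is evanescent with decay constant κ = √(2m(U₀ − E))/ℏ = 2.964.
κa = 4.238, sinh(κa) = 34.63.
Matching ψ, ψ′ at both faces gives T = [1 + U₀² sinh²(κa) / (4E(U₀ − E))]⁻¹ = 1/1432 = 0.000698.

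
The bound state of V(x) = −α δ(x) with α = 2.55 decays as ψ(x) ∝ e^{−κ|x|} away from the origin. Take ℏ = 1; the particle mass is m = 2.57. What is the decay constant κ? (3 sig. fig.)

Integrating the TISE across x = 0 gives the cusp condition ψ'(0⁺) − ψ'(0⁻) = −(2mα/ℏ²)ψ(0).
With ψ ∝ e^{−κ|x|} this yields −2κ = −2mα/ℏ², so κ = mα/ℏ² = 6.554.

κ = 6.55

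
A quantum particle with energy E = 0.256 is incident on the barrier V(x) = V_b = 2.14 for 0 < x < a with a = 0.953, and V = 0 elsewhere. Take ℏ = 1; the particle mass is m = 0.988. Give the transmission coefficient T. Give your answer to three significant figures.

E < V_b: inside the barrier ψ ∝ e^{±κx} with κ = √(2m(V_b − E))/ℏ = 1.929.
κa = 1.839, sinh(κa) = 3.065.
The exact tunnelling result is T⁻¹ = 1 + V_b² sinh²(κa) / [4E(V_b − E)] = 23.30, so T = 0.0429.

T = 0.0429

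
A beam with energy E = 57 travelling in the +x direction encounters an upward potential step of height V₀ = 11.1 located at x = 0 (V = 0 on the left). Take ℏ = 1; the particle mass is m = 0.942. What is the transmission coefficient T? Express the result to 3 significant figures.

T = 0.997

The wavenumbers are k₁ = √(2mE)/ℏ = 10.36 on the left and k₂ = √(2m(E − V₀))/ℏ = 9.299 on the right.
Matching ψ and ψ′ at x = 0 gives r = (k₁ − k₂)/(k₁ + k₂), so R = r² = 0.002926 and T = 1 − R = 0.9971.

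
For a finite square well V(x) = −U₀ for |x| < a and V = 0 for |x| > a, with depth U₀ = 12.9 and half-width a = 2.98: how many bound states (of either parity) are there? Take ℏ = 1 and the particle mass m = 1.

N = 10

Define the well-strength parameter z₀ = (a/ℏ)√(2mU₀) = 2.98 × √(2·1·12.9) = 15.14.
A new bound state (alternating even/odd) appears each time z₀ passes a multiple of π/2, so N = ⌊2z₀/π⌋ + 1 = ⌊9.636⌋ + 1 = 10.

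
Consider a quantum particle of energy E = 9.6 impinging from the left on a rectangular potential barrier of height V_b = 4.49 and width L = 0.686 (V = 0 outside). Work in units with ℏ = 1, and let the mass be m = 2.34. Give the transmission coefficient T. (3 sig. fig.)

E > V_b: inside the barrier k₂ = √(2m(E − V_b))/ℏ = 4.890, k₂L = 3.355.
Matching at both interfaces gives T⁻¹ = 1 + V_b² sin²(k₂L) / [4E(E − V_b)] = 1.005, hence T = 0.995.

T = 0.995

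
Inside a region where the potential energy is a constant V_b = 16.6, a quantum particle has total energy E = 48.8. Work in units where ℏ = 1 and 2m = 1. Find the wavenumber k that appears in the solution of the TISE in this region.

With E > V_b the solution is oscillatory, ψ ∝ e^{±ikx} with k = √(2m(E − V_b))/ℏ.
k = √(2 × 0.5 × 32.2) = 5.675.

k = 5.67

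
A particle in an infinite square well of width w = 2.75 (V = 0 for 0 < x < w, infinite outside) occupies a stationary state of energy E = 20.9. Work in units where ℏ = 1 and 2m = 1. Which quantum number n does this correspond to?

From E_n = n²π²ℏ²/(2mw²) invert to n = √(2mw²E)/(πℏ).
n = (2.75/π) × √(2 × 0.5 × 20.9) = 4.002 → n = 4.

n = 4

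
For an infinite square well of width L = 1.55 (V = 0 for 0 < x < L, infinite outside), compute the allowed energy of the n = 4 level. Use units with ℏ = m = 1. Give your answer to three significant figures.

E = 32.9

Requiring ψ(0) = ψ(L) = 0 quantises k = nπ/L, hence E_n = ℏ²k²/2m = n²π²ℏ²/(2mL²).
E_4 = 4² × π² / (2 × 1 × 1.55²) = 32.86.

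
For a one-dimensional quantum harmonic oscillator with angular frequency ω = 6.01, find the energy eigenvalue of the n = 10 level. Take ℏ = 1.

The oscillator eigenvalues are E_n = ℏω(n + ½), so E_10 = 6.01 × 10.5 = 63.11.

E = 63.1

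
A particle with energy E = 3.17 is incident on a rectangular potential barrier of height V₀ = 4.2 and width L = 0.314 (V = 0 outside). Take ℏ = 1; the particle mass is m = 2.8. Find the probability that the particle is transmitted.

Since E < V₀ the interior solution is evanescent with decay constant κ = √(2m(V₀ − E))/ℏ = 2.402.
κL = 0.7541, sinh(κL) = 0.8277.
The exact tunnelling result is T⁻¹ = 1 + V₀² sinh²(κL) / [4E(V₀ − E)] = 1.925, so T = 0.519.

T = 0.519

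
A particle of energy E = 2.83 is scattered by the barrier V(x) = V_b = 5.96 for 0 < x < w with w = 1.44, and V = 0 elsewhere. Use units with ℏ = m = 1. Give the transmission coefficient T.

Since E < V_b the interior solution is evanescent with decay constant κ = √(2m(V_b − E))/ℏ = 2.502.
κw = 3.603, sinh(κw) = 18.34.
The exact tunnelling result is T⁻¹ = 1 + V_b² sinh²(κw) / [4E(V_b − E)] = 338.1, so T = 0.00296.

T = 0.00296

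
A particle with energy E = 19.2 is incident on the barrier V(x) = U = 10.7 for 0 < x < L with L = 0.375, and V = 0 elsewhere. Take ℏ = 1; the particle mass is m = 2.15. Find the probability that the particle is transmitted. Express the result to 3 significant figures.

T = 0.906

E > U: inside the barrier k₂ = √(2m(E − U))/ℏ = 6.046, k₂L = 2.267.
Matching at both interfaces gives T⁻¹ = 1 + U² sin²(k₂L) / [4E(E − U)] = 1.103, hence T = 0.906.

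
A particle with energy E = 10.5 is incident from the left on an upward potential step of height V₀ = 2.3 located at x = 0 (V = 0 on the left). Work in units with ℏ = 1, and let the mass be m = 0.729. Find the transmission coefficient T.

On each side the TISE gives plane waves with k = √(2m(E − V))/ℏ: k₁ = √(2·0.729·10.5) = 3.913, k₂ = √(2·0.729·8.2) = 3.458.
Continuity of ψ and ψ′ at the step yields the reflection amplitude r = (k₁ − k₂)/(k₁ + k₂) = 0.06173; thus R = |r|² = 0.003811, T = 0.9962.

T = 0.996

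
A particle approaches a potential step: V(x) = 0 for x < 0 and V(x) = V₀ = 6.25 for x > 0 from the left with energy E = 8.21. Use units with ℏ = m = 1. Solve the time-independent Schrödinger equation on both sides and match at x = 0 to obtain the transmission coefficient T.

T = 0.882

On each side the TISE gives plane waves with k = √(2m(E − V))/ℏ: k₁ = √(2·1·8.21) = 4.052, k₂ = √(2·1·1.96) = 1.980.
Matching ψ and ψ′ at x = 0 gives r = (k₁ − k₂)/(k₁ + k₂), so R = r² = 0.1180 and T = 1 − R = 0.8820.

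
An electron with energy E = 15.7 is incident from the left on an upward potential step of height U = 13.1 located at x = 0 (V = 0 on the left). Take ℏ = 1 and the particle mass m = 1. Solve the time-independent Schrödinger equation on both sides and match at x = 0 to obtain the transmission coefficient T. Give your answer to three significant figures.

On each side the TISE gives plane waves with k = √(2m(E − V))/ℏ: k₁ = √(2·1·15.7) = 5.604, k₂ = √(2·1·2.6) = 2.280.
Matching ψ and ψ′ at x = 0 gives r = (k₁ − k₂)/(k₁ + k₂), so R = r² = 0.1777 and T = 1 − R = 0.8223.

T = 0.822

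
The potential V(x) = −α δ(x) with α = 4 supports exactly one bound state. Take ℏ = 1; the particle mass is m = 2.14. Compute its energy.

E = -17.1

The bound state is ψ(x) = √κ e^{−κ|x|}. The derivative jump ψ'(0⁺) − ψ'(0⁻) = −(2mα/ℏ²)ψ(0) fixes κ = mα/ℏ² = 8.560.
Then E = −ℏ²κ²/(2m) = −mα²/(2ℏ²) = -17.12.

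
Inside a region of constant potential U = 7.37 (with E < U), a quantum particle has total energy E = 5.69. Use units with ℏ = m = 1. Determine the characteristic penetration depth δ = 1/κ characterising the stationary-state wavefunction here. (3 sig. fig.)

Since E < U the TISE in this region is ψ'' = κ²ψ with κ = √(2m(U − E))/ℏ.
κ = √(2 × 1 × 1.68) = 1.833. The penetration depth is δ = 1/κ = 0.546.

δ = 0.546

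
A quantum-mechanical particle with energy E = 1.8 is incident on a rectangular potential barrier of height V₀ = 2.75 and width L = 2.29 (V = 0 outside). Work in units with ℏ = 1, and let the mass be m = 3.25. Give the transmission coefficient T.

E < V₀: inside the barrier ψ ∝ e^{±κx} with κ = √(2m(V₀ − E))/ℏ = 2.485.
κL = 5.691, sinh(κL) = 148.0.
Matching ψ, ψ′ at both faces gives T = [1 + V₀² sinh²(κL) / (4E(V₀ − E))]⁻¹ = 1/24230 = 0.0000413.

T = 0.0000413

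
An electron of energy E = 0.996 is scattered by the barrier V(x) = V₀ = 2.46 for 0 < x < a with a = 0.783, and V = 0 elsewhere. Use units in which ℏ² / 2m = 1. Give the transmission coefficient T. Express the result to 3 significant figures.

Since E < V₀ the interior solution is evanescent with decay constant κ = √(2m(V₀ − E))/ℏ = 1.210.
κa = 0.9474, sinh(κa) = 1.096.
Matching ψ, ψ′ at both faces gives T = [1 + V₀² sinh²(κa) / (4E(V₀ − E))]⁻¹ = 1/2.245 = 0.445.

T = 0.445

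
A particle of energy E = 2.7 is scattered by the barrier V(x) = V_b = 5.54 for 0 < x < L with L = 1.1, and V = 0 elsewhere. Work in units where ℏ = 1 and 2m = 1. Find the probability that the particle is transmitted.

T = 0.0935

Since E < V_b the interior solution is evanescent with decay constant κ = √(2m(V_b − E))/ℏ = 1.685.
κL = 1.854, sinh(κL) = 3.114.
The exact tunnelling result is T⁻¹ = 1 + V_b² sinh²(κL) / [4E(V_b − E)] = 10.70, so T = 0.0935.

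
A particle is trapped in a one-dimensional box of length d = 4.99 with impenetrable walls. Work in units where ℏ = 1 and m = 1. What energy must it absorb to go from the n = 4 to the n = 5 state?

ΔE = 1.78

E_n = n²π²ℏ²/(2md²), so ΔE = (5² − 4²) π²ℏ²/(2md²).
ΔE = 9 × π² / (2 × 1 × 4.99²) = 1.784.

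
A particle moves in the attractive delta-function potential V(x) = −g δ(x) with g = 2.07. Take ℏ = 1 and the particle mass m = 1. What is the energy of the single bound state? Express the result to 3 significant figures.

E = -2.14

The bound state is ψ(x) = √κ e^{−κ|x|}. The derivative jump ψ'(0⁺) − ψ'(0⁻) = −(2mg/ℏ²)ψ(0) fixes κ = mg/ℏ² = 2.070.
Then E = −ℏ²κ²/(2m) = −mg²/(2ℏ²) = -2.142.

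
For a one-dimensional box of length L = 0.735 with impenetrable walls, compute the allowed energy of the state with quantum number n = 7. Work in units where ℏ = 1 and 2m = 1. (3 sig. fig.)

Requiring ψ(0) = ψ(L) = 0 quantises k = nπ/L, hence E_n = ℏ²k²/2m = n²π²ℏ²/(2mL²).
E_7 = 7² × π² / (2 × 0.5 × 0.735²) = 895.2.

E = 895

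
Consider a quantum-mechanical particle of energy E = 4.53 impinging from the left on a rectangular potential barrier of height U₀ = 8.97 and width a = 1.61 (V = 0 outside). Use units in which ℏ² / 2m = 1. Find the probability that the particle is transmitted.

Since E < U₀ the interior solution is evanescent with decay constant κ = √(2m(U₀ − E))/ℏ = 2.107.
κa = 3.392, sinh(κa) = 14.85.
The exact tunnelling result is T⁻¹ = 1 + U₀² sinh²(κa) / [4E(U₀ − E)] = 221.6, so T = 0.00451.

T = 0.00451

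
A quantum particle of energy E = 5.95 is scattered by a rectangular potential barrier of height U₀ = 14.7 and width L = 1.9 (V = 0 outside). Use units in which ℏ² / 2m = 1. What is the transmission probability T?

Since E < U₀ the interior solution is evanescent with decay constant κ = √(2m(U₀ − E))/ℏ = 2.958.
κL = 5.620, sinh(κL) = 138.0.
The exact tunnelling result is T⁻¹ = 1 + U₀² sinh²(κL) / [4E(U₀ − E)] = 19760, so T = 0.0000506.

T = 0.0000506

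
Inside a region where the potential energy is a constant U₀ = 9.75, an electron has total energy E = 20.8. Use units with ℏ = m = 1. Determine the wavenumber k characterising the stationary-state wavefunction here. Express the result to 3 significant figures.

With E > U₀ the solution is oscillatory, ψ ∝ e^{±ikx} with k = √(2m(E − U₀))/ℏ.
k = √(2 × 1 × 11.05) = 4.701.

k = 4.70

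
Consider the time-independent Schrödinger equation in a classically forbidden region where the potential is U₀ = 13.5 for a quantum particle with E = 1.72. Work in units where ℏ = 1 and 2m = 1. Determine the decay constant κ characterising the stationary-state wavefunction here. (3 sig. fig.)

κ = 3.43

Since E < U₀ the TISE in this region is ψ'' = κ²ψ with κ = √(2m(U₀ − E))/ℏ.
κ = √(2 × 0.5 × 11.78) = 3.432.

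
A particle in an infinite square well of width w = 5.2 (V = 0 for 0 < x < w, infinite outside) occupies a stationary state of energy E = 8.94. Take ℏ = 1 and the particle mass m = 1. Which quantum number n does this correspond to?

For an infinite well E_n = n²π²ℏ²/(2mw²), so n = (w/πℏ)√(2mE).
n = (5.2/π) × √(2 × 1 × 8.94) = 6.999 → n = 7.

n = 7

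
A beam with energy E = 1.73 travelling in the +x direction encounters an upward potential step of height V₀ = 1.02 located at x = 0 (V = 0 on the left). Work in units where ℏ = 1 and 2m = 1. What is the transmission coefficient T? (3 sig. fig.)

T = 0.952

The wavenumbers are k₁ = √(2mE)/ℏ = 1.315 on the left and k₂ = √(2m(E − V₀))/ℏ = 0.8426 on the right.
Matching ψ and ψ′ at x = 0 gives r = (k₁ − k₂)/(k₁ + k₂), so R = r² = 0.04798 and T = 1 − R = 0.9520.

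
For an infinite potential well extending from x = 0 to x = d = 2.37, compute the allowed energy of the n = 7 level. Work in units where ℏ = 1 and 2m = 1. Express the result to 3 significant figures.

E = 86.1

The infinite-well eigenfunctions ψ_n = √(2/d) sin(nπx/d) vanish at both walls, giving E_n = n²π²ℏ²/(2md²).
E_7 = 7² × π² / (2 × 0.5 × 2.37²) = 86.10.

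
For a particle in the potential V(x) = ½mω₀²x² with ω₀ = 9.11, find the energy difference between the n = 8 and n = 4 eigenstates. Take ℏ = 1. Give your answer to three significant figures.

ΔE = 36.4

E_n = ℏω₀(n + ½), so ΔE = (8 − 4) ℏω₀ = 4 × 9.11 = 36.44.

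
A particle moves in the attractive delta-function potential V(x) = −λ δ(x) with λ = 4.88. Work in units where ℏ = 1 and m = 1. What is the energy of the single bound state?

For x ≠ 0 the bound state is ψ ∝ e^{−κ|x|}; integrating the TISE across the delta gives the cusp condition 2κ = 2mλ/ℏ², so κ = 4.880.
Then E = −ℏ²κ²/(2m) = −mλ²/(2ℏ²) = -11.91.

E = -11.9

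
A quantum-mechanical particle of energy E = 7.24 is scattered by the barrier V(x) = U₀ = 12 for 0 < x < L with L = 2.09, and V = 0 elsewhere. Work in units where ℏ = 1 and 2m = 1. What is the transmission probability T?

T = 0.000419

Since E < U₀ the interior solution is evanescent with decay constant κ = √(2m(U₀ − E))/ℏ = 2.182.
κL = 4.560, sinh(κL) = 47.78.
The exact tunnelling result is T⁻¹ = 1 + U₀² sinh²(κL) / [4E(U₀ − E)] = 2386, so T = 0.000419.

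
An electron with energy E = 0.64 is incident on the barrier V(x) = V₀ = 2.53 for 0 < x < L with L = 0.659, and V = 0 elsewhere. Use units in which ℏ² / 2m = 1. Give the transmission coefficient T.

T = 0.414

Since E < V₀ the interior solution is evanescent with decay constant κ = √(2m(V₀ − E))/ℏ = 1.375.
κL = 0.9060, sinh(κL) = 1.035.
Matching ψ, ψ′ at both faces gives T = [1 + V₀² sinh²(κL) / (4E(V₀ − E))]⁻¹ = 1/2.417 = 0.414.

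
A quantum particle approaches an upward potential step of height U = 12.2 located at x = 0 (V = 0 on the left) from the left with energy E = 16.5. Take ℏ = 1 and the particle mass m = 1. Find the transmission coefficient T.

T = 0.895

The wavenumbers are k₁ = √(2mE)/ℏ = 5.745 on the left and k₂ = √(2m(E − U))/ℏ = 2.933 on the right.
Matching ψ and ψ′ at x = 0 gives r = (k₁ − k₂)/(k₁ + k₂), so R = r² = 0.1050 and T = 1 − R = 0.8950.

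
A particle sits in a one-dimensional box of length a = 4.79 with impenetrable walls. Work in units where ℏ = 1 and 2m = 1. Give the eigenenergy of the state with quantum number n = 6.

E = 15.5

Requiring ψ(0) = ψ(a) = 0 quantises k = nπ/a, hence E_n = ℏ²k²/2m = n²π²ℏ²/(2ma²).
E_6 = 6² × π² / (2 × 0.5 × 4.79²) = 15.49.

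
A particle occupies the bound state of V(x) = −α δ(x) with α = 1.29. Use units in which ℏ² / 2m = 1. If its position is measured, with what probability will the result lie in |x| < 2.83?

P = 0.974

The normalised bound state is ψ = √κ e^{−κ|x|} with κ = mα/ℏ² = 0.6450.
P(|x| < d) = ∫_{−d}^{d} κ e^{−2κ|x|} dx = 1 − e^{−2κd} = 1 − e^{−3.651} = 0.9740.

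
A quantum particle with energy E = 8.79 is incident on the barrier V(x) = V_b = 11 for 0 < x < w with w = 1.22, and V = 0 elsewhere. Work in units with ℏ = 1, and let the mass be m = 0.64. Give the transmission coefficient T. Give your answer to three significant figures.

E < V_b: inside the barrier ψ ∝ e^{±κx} with κ = √(2m(V_b − E))/ℏ = 1.682.
κw = 2.052, sinh(κw) = 3.827.
The exact tunnelling result is T⁻¹ = 1 + V_b² sinh²(κw) / [4E(V_b − E)] = 23.81, so T = 0.0420.

T = 0.0420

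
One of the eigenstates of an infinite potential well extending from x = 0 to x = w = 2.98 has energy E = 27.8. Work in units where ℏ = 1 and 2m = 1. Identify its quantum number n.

For an infinite well E_n = n²π²ℏ²/(2mw²), so n = (w/πℏ)√(2mE).
n = (2.98/π) × √(2 × 0.5 × 27.8) = 5.001 → n = 5.

n = 5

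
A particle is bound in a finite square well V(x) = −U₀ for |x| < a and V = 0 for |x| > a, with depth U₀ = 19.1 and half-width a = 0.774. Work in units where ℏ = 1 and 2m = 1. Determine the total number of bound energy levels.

The dimensionless depth is z₀ = a√(2mU₀)/ℏ = 0.774 × √(19.10) = 3.383.
The even/odd transcendental equations gain one root per π/2 in z₀, giving N = 1 + ⌊2z₀/π⌋ = 1 + ⌊2.153⌋ = 3.

N = 3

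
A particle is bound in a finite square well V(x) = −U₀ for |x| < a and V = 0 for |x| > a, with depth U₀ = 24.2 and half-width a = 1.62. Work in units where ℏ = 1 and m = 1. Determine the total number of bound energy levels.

N = 8

Define the well-strength parameter z₀ = (a/ℏ)√(2mU₀) = 1.62 × √(2·1·24.2) = 11.27.
A new bound state (alternating even/odd) appears each time z₀ passes a multiple of π/2, so N = ⌊2z₀/π⌋ + 1 = ⌊7.175⌋ + 1 = 8.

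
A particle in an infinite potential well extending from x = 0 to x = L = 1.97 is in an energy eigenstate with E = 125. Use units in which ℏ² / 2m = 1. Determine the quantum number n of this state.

n = 7

From E_n = n²π²ℏ²/(2mL²) invert to n = √(2mL²E)/(πℏ).
n = (1.97/π) × √(2 × 0.5 × 125) = 7.011 → n = 7.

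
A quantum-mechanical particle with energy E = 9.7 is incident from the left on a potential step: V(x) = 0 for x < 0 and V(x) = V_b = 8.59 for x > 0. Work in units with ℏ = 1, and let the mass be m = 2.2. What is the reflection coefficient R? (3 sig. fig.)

R = 0.244

The wavenumbers are k₁ = √(2mE)/ℏ = 6.533 on the left and k₂ = √(2m(E − V_b))/ℏ = 2.210 on the right.
Matching ψ and ψ′ at x = 0 gives r = (k₁ − k₂)/(k₁ + k₂), so R = r² = 0.2445 and T = 1 − R = 0.7555.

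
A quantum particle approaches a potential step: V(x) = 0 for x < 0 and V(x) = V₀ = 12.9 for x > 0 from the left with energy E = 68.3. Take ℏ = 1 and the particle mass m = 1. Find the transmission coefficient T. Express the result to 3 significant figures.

The wavenumbers are k₁ = √(2mE)/ℏ = 11.69 on the left and k₂ = √(2m(E − V₀))/ℏ = 10.53 on the right.
Matching ψ and ψ′ at x = 0 gives r = (k₁ − k₂)/(k₁ + k₂), so R = r² = 0.002734 and T = 1 − R = 0.9973.

T = 0.997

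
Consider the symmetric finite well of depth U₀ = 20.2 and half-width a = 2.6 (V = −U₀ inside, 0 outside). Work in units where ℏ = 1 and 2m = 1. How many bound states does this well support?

The dimensionless depth is z₀ = a√(2mU₀)/ℏ = 2.6 × √(20.20) = 11.69.
A new bound state (alternating even/odd) appears each time z₀ passes a multiple of π/2, so N = ⌊2z₀/π⌋ + 1 = ⌊7.439⌋ + 1 = 8.

N = 8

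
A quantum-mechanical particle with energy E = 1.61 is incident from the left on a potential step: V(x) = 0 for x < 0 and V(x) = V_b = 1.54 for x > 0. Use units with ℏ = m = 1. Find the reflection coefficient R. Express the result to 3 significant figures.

The wavenumbers are k₁ = √(2mE)/ℏ = 1.794 on the left and k₂ = √(2m(E − V_b))/ℏ = 0.3742 on the right.
Matching ψ and ψ′ at x = 0 gives r = (k₁ − k₂)/(k₁ + k₂), so R = r² = 0.4289 and T = 1 − R = 0.5711.

R = 0.429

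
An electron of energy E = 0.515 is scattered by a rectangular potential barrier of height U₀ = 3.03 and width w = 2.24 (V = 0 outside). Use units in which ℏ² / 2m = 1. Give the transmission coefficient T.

T = 0.00185

Since E < U₀ the interior solution is evanescent with decay constant κ = √(2m(U₀ − E))/ℏ = 1.586.
κw = 3.552, sinh(κw) = 17.43.
Matching ψ, ψ′ at both faces gives T = [1 + U₀² sinh²(κw) / (4E(U₀ − E))]⁻¹ = 1/539.6 = 0.00185.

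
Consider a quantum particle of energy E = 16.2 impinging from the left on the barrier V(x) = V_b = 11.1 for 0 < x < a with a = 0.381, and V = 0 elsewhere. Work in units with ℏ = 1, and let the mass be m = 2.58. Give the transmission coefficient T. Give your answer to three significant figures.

T = 0.757

E > V_b: inside the barrier k₂ = √(2m(E − V_b))/ℏ = 5.130, k₂a = 1.954.
T = [1 + V_b² sin²(k₂a) / (4E(E − V_b))]⁻¹ = 1/1.321 = 0.757.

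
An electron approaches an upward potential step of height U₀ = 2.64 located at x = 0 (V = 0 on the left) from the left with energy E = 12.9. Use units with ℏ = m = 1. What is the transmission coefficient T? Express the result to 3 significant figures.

The wavenumbers are k₁ = √(2mE)/ℏ = 5.079 on the left and k₂ = √(2m(E − U₀))/ℏ = 4.530 on the right.
Continuity of ψ and ψ′ at the step yields the reflection amplitude r = (k₁ − k₂)/(k₁ + k₂) = 0.05718; thus R = |r|² = 0.003270, T = 0.9967.

T = 0.997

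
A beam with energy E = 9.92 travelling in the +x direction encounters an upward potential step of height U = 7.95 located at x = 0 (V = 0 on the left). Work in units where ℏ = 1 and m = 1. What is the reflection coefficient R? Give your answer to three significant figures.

The wavenumbers are k₁ = √(2mE)/ℏ = 4.454 on the left and k₂ = √(2m(E − U))/ℏ = 1.985 on the right.
Continuity of ψ and ψ′ at the step yields the reflection amplitude r = (k₁ − k₂)/(k₁ + k₂) = 0.3835; thus R = |r|² = 0.1471, T = 0.8529.

R = 0.147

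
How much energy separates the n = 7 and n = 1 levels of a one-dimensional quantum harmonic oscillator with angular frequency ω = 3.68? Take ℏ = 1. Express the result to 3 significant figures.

E_n = ℏω(n + ½), so ΔE = (7 − 1) ℏω = 6 × 3.68 = 22.08.

ΔE = 22.1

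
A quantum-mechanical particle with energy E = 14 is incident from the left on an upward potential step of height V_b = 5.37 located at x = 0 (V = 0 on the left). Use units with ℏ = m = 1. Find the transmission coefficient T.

The wavenumbers are k₁ = √(2mE)/ℏ = 5.292 on the left and k₂ = √(2m(E − V_b))/ℏ = 4.155 on the right.
Continuity of ψ and ψ′ at the step yields the reflection amplitude r = (k₁ − k₂)/(k₁ + k₂) = 0.1204; thus R = |r|² = 0.01449, T = 0.9855.

T = 0.986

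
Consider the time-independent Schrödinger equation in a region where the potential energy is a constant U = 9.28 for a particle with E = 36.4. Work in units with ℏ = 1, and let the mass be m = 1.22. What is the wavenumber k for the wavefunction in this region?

k = 8.13

With E > U the solution is oscillatory, ψ ∝ e^{±ikx} with k = √(2m(E − U))/ℏ.
k = √(2 × 1.22 × 27.12) = 8.135.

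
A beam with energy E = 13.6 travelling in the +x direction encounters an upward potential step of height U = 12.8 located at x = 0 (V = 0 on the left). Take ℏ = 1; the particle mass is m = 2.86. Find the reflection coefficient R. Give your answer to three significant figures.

R = 0.372

On each side the TISE gives plane waves with k = √(2m(E − V))/ℏ: k₁ = √(2·2.86·13.6) = 8.820, k₂ = √(2·2.86·0.8) = 2.139.
Matching ψ and ψ′ at x = 0 gives r = (k₁ − k₂)/(k₁ + k₂), so R = r² = 0.3716 and T = 1 − R = 0.6284.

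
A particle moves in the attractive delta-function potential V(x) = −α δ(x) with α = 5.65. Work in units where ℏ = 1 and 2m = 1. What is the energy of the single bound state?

E = -7.98

For x ≠ 0 the bound state is ψ ∝ e^{−κ|x|}; integrating the TISE across the delta gives the cusp condition 2κ = 2mα/ℏ², so κ = 2.825.
Then E = −ℏ²κ²/(2m) = −mα²/(2ℏ²) = -7.981.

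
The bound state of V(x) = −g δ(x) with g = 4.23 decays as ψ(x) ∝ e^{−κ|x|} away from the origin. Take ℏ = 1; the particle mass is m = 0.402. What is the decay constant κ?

Integrate −(ℏ²/2m)ψ'' − gδ(x)ψ = Eψ from −ε to +ε: the ψ'' term gives ψ'(0⁺) − ψ'(0⁻) and the δ term gives −(2mg/ℏ²)ψ(0).
With ψ ∝ e^{−κ|x|} this yields −2κ = −2mg/ℏ², so κ = mg/ℏ² = 1.700.

κ = 1.70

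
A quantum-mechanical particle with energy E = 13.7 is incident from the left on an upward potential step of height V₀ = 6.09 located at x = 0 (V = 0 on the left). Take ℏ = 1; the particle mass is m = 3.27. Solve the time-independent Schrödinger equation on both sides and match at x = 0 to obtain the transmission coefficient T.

On each side the TISE gives plane waves with k = √(2m(E − V))/ℏ: k₁ = √(2·3.27·13.7) = 9.466, k₂ = √(2·3.27·7.61) = 7.055.
Continuity of ψ and ψ′ at the step yields the reflection amplitude r = (k₁ − k₂)/(k₁ + k₂) = 0.1459; thus R = |r|² = 0.02130, T = 0.9787.

T = 0.979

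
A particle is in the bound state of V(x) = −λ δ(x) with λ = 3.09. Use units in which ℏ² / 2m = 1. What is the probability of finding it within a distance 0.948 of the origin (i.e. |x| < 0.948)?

The normalised bound state is ψ = √κ e^{−κ|x|} with κ = mλ/ℏ² = 1.545.
P(|x| < d) = ∫_{−d}^{d} κ e^{−2κ|x|} dx = 1 − e^{−2κd} = 1 − e^{−2.929} = 0.9466.

P = 0.947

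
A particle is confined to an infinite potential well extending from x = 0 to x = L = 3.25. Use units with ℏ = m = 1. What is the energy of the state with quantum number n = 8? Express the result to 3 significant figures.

Requiring ψ(0) = ψ(L) = 0 quantises k = nπ/L, hence E_n = ℏ²k²/2m = n²π²ℏ²/(2mL²).
E_8 = 8² × π² / (2 × 1 × 3.25²) = 29.90.

E = 29.9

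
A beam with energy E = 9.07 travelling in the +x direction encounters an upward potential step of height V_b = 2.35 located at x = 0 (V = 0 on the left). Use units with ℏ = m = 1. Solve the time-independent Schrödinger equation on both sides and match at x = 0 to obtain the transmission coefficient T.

T = 0.994

On each side the TISE gives plane waves with k = √(2m(E − V))/ℏ: k₁ = √(2·1·9.07) = 4.259, k₂ = √(2·1·6.72) = 3.666.
Continuity of ψ and ψ′ at the step yields the reflection amplitude r = (k₁ − k₂)/(k₁ + k₂) = 0.07483; thus R = |r|² = 0.005600, T = 0.9944.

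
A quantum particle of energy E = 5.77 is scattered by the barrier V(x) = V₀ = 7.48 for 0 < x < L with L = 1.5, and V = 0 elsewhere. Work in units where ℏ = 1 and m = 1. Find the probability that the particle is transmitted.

Since E < V₀ the interior solution is evanescent with decay constant κ = √(2m(V₀ − E))/ℏ = 1.849.
κL = 2.774, sinh(κL) = 7.980.
Matching ψ, ψ′ at both faces gives T = [1 + V₀² sinh²(κL) / (4E(V₀ − E))]⁻¹ = 1/91.28 = 0.0110.

T = 0.0110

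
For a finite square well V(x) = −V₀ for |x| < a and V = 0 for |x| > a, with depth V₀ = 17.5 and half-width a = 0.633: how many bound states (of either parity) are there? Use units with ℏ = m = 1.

N = 3

The dimensionless depth is z₀ = a√(2mV₀)/ℏ = 0.633 × √(35.00) = 3.745.
The even/odd transcendental equations gain one root per π/2 in z₀, giving N = 1 + ⌊2z₀/π⌋ = 1 + ⌊2.384⌋ = 3.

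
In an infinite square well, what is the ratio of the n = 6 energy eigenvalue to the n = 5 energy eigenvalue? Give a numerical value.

1.44

E_n = n²π²ℏ²/(2mL²) so the ratio is n₂²/n₁² = 36/25 = 1.44.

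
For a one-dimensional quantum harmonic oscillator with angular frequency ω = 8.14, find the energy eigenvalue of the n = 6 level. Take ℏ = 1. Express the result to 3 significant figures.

Using E_n = (n + ½)ℏω: E_6 = 6.5 × 8.14 = 52.91.

E = 52.9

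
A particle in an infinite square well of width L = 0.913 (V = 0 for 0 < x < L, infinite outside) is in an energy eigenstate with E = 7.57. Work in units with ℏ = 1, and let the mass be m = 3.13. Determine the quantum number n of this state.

For an infinite well E_n = n²π²ℏ²/(2mL²), so n = (L/πℏ)√(2mE).
n = (0.913/π) × √(2 × 3.13 × 7.57) = 2.001 → n = 2.

n = 2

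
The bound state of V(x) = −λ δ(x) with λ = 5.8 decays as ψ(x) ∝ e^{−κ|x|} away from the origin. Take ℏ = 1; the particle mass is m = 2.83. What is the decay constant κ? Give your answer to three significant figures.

κ = 16.4

Integrate −(ℏ²/2m)ψ'' − λδ(x)ψ = Eψ from −ε to +ε: the ψ'' term gives ψ'(0⁺) − ψ'(0⁻) and the δ term gives −(2mλ/ℏ²)ψ(0).
With ψ ∝ e^{−κ|x|} this yields −2κ = −2mλ/ℏ², so κ = mλ/ℏ² = 16.41.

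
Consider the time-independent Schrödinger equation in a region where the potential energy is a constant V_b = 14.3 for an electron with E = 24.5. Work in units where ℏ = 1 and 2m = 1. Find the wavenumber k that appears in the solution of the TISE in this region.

k = 3.19

With E > V_b the solution is oscillatory, ψ ∝ e^{±ikx} with k = √(2m(E − V_b))/ℏ.
k = √(2 × 0.5 × 10.2) = 3.194.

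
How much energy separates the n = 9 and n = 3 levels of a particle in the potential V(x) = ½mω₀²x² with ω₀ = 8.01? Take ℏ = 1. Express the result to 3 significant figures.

ΔE = 48.1

E_n = ℏω₀(n + ½), so ΔE = (9 − 3) ℏω₀ = 6 × 8.01 = 48.06.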